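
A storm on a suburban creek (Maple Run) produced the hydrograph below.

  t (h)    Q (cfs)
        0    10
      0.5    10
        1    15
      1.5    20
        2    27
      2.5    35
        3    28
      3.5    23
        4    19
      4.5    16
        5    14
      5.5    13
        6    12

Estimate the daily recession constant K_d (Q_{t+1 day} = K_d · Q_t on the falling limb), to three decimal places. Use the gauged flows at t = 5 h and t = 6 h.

K_d ≈ 0.025

Between t = 5 h and t = 6 h the flow falls from 14 to 12 cfs over 2×0.5 h = 1 h.
Per-interval ratio K = (12/14)^(1/2) = 0.9258; K_d = K^(24/0.5) = 0.025.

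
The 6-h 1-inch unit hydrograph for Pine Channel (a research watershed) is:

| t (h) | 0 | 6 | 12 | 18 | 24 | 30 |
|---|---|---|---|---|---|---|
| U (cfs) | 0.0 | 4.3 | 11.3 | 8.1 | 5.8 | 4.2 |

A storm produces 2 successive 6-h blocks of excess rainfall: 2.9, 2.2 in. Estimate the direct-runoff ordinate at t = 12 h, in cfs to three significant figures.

Q ≈ 42.2 cfs

By discrete convolution, Q_j = Σ (P_i / 1 in) · U_{j−i}.
At t = 12 h (j=2): Q = (2.9/1)·11.3 + (2.2/1)·4.3 = 42.2 cfs.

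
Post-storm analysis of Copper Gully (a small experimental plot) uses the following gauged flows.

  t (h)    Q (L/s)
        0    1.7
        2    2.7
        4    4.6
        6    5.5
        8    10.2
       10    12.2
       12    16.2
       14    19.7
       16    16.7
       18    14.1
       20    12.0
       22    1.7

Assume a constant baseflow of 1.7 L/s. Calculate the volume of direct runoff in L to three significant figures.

Direct-runoff ordinates (Q − Q_b): 0.0, 1.0, 2.9, 3.8, 8.5, 10.5, 14.5, 18.0, 15.0, 12.4, 10.3, 0.0 L/s.
ΣQ_DR = 96.90 L/s.
With Δt = 2 h = 7200 s, V = ΣQ_DR · Δt = 96.90 × 7200 = 6.98 × 10^5 L.

V ≈ 6.98 × 10^5 L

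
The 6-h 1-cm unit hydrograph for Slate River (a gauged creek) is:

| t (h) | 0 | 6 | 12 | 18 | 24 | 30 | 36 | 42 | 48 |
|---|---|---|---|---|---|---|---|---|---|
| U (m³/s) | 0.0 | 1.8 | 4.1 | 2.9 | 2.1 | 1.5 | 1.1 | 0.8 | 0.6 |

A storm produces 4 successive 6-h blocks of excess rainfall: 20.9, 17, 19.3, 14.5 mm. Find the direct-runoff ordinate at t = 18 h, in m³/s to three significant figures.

By discrete convolution, Q_j = Σ (P_i / 10 mm) · U_{j−i}.
At t = 18 h (j=3): Q = (20.9/10)·2.9 + (17/10)·4.1 + (19.3/10)·1.8 + (14.5/10)·0.0 = 16.5 m³/s.

Q ≈ 16.5 m³/s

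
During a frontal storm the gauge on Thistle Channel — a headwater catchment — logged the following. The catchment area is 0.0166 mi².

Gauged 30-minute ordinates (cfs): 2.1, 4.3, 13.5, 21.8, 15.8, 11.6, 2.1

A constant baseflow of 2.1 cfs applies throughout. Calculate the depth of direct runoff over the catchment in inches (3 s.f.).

Direct runoff: 0.0, 2.2, 11.4, 19.7, 13.7, 9.5, 0.0 cfs; ΣQ_DR = 56.50 cfs.
V = ΣQ_DR · Δt = 56.50 × 1800 s = 1.017 × 10^5 ft³.
Over A = 0.0166 mi², depth = V / A = 2.64 in.

d ≈ 2.64 in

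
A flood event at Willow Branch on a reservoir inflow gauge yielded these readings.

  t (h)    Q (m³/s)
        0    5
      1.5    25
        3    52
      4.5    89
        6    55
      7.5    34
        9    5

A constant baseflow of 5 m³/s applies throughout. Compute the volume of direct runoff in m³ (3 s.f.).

V ≈ 1.24 × 10^6 m³

Direct-runoff ordinates (Q − Q_b): 0.0, 20.0, 47.0, 84.0, 50.0, 29.0, 0.0 m³/s.
ΣQ_DR = 230.0 m³/s.
With Δt = 1.5 h = 5400 s, V = ΣQ_DR · Δt = 230.0 × 5400 = 1.24 × 10^6 m³.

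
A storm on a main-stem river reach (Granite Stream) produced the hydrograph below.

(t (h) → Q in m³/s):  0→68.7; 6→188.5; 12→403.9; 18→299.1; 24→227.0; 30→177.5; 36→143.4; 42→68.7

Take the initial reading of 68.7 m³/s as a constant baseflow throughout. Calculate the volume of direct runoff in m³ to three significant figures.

Direct-runoff ordinates (Q − Q_b): 0.0, 119.8, 335.2, 230.4, 158.3, 108.8, 74.7, 0.0 m³/s.
ΣQ_DR = 1027 m³/s.
With Δt = 6 h = 21600 s, V = ΣQ_DR · Δt = 1027 × 21600 = 2.22 × 10^7 m³.

V ≈ 2.22 × 10^7 m³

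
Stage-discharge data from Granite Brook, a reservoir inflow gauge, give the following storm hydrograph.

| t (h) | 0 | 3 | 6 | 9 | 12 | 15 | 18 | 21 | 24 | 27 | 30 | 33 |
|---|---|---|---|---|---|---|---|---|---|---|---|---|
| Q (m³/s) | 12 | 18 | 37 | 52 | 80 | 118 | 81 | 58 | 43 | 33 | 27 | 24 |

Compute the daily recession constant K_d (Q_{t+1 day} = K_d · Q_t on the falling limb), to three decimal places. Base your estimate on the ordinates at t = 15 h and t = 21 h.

Between t = 15 h and t = 21 h the flow falls from 118 to 58 m³/s over 2×3 h = 6 h.
Per-interval ratio K = (58/118)^(1/2) = 0.7011; K_d = K^(24/3) = 0.058.

K_d ≈ 0.058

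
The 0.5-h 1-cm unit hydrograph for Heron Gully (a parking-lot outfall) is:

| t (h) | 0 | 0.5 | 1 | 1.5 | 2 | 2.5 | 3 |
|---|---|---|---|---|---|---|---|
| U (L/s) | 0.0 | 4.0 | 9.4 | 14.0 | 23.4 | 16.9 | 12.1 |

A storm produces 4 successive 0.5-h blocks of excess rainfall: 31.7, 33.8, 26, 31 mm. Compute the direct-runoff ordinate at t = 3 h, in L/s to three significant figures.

Q ≈ 200 L/s

By discrete convolution, Q_j = Σ (P_i / 10 mm) · U_{j−i}.
At t = 3 h (j=6): Q = (31.7/10)·12.1 + (33.8/10)·16.9 + (26/10)·23.4 + (31/10)·14.0 = 200 L/s.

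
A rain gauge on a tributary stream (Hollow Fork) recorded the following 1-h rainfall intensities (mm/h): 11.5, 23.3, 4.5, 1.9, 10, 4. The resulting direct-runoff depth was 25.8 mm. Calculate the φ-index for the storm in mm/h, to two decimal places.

φ ≈ 6.33 mm/h

Only the 3 blocks with intensity above φ contribute runoff: 11.5, 23.3, 10 mm/h.
Σ(I−φ)·Δt = d  ⇒  (11.5+23.3+10 − 3φ)·1 = 25.8
φ = (44.80 − 25.8/1) / 3 = 6.33 mm/h.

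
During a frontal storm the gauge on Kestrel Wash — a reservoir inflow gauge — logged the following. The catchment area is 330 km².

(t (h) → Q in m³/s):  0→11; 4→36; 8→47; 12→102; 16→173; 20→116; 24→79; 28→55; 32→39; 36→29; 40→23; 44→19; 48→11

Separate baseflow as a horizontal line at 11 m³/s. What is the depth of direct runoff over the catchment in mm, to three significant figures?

Direct runoff: 0.0, 25.0, 36.0, 91.0, 162.0, 105.0, 68.0, 44.0, 28.0, 18.0, 12.0, 8.0, 0.0 m³/s; ΣQ_DR = 597.0 m³/s.
V = ΣQ_DR · Δt = 597.0 × 14400 s = 8.597 × 10^6 m³.
Over A = 330 km², depth = V / A = 26.1 mm.

d ≈ 26.1 mm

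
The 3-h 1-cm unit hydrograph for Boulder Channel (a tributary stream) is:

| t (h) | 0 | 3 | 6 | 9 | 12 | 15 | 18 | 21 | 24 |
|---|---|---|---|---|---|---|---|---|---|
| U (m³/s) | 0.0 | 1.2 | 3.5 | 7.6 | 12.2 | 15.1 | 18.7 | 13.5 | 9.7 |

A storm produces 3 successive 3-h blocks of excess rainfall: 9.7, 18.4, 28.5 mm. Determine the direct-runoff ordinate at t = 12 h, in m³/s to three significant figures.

Q ≈ 35.8 m³/s

By discrete convolution, Q_j = Σ (P_i / 10 mm) · U_{j−i}.
At t = 12 h (j=4): Q = (9.7/10)·12.2 + (18.4/10)·7.6 + (28.5/10)·3.5 = 35.8 m³/s.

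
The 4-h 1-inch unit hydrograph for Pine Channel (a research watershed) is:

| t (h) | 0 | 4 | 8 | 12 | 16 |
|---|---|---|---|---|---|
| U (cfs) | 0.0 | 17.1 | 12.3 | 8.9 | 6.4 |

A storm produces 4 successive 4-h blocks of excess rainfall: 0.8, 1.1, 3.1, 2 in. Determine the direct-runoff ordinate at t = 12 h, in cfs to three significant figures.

Q ≈ 73.7 cfs

By discrete convolution, Q_j = Σ (P_i / 1 in) · U_{j−i}.
At t = 12 h (j=3): Q = (0.8/1)·8.9 + (1.1/1)·12.3 + (3.1/1)·17.1 + (2/1)·0.0 = 73.7 cfs.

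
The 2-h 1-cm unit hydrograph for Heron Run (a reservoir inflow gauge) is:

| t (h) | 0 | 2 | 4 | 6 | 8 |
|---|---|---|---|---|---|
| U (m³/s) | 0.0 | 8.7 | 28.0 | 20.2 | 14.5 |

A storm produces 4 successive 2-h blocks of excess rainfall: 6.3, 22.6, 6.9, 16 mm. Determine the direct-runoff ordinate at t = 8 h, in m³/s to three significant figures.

By discrete convolution, Q_j = Σ (P_i / 10 mm) · U_{j−i}.
At t = 8 h (j=4): Q = (6.3/10)·14.5 + (22.6/10)·20.2 + (6.9/10)·28.0 + (16/10)·8.7 = 88.0 m³/s.

Q ≈ 88.0 m³/s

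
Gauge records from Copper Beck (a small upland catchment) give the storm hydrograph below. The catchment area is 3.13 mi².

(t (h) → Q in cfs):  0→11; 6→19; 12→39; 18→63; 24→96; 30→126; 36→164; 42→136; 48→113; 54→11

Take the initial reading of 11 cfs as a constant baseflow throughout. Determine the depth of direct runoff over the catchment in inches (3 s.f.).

Direct runoff: 0.0, 8.0, 28.0, 52.0, 85.0, 115.0, 153.0, 125.0, 102.0, 0.0 cfs; ΣQ_DR = 668.0 cfs.
V = ΣQ_DR · Δt = 668.0 × 21600 s = 1.443 × 10^7 ft³.
Over A = 3.13 mi², depth = V / A = 1.98 in.

d ≈ 1.98 in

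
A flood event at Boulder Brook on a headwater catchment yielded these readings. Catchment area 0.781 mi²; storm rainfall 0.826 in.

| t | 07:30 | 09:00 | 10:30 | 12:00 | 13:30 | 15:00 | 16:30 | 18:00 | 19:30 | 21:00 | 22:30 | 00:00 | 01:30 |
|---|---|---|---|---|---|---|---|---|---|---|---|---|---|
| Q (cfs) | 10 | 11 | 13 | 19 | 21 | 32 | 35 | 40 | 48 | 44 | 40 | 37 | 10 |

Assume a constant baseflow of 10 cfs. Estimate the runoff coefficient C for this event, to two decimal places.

ΣQ_DR = 230.0 cfs; V = ΣQ_DR·Δt = 1.242 × 10^6 ft³.
Runoff depth d = V / A = 0.6845 in.
C = d / P = 0.6845 / 0.826 = 0.83.

C ≈ 0.83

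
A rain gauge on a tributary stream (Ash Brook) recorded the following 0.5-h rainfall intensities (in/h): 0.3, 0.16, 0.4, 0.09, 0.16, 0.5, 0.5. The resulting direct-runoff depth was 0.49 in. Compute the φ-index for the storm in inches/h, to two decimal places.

Only the 4 blocks with intensity above φ contribute runoff: 0.3, 0.4, 0.5, 0.5 in/h.
Σ(I−φ)·Δt = d  ⇒  (0.3+0.4+0.5+0.5 − 4φ)·0.5 = 0.49
φ = (1.700 − 0.49/0.5) / 4 = 0.18 in/h.

φ ≈ 0.18 in/h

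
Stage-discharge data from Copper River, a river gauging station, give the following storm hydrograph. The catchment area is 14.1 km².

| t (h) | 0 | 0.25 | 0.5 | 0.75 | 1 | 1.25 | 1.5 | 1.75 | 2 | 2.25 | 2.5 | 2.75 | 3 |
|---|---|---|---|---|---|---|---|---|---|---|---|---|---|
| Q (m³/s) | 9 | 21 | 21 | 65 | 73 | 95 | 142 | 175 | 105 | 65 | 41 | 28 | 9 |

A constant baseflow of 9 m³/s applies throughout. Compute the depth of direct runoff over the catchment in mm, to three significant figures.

d ≈ 46.7 mm

Direct runoff: 0.0, 12.0, 12.0, 56.0, 64.0, 86.0, 133.0, 166.0, 96.0, 56.0, 32.0, 19.0, 0.0 m³/s; ΣQ_DR = 732.0 m³/s.
V = ΣQ_DR · Δt = 732.0 × 900 s = 6.588 × 10^5 m³.
Over A = 14.1 km², depth = V / A = 46.7 mm.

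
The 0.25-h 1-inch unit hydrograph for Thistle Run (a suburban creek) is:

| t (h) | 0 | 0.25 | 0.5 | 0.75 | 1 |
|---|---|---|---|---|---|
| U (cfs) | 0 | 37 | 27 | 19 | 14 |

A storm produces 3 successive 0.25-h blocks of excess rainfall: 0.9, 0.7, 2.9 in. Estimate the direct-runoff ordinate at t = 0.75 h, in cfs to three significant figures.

Q ≈ 143 cfs

By discrete convolution, Q_j = Σ (P_i / 1 in) · U_{j−i}.
At t = 0.75 h (j=3): Q = (0.9/1)·19 + (0.7/1)·27 + (2.9/1)·37 = 143 cfs.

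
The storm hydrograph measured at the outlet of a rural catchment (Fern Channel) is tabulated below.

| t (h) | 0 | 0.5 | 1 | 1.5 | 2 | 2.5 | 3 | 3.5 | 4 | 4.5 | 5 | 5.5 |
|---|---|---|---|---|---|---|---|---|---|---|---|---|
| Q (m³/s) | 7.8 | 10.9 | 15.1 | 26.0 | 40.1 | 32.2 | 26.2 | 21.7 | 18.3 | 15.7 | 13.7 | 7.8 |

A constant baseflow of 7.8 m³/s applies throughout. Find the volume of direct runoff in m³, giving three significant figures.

Direct-runoff ordinates (Q − Q_b): 0.0, 3.1, 7.3, 18.2, 32.3, 24.4, 18.4, 13.9, 10.5, 7.9, 5.9, 0.0 m³/s.
ΣQ_DR = 141.9 m³/s.
With Δt = 0.5 h = 1800 s, V = ΣQ_DR · Δt = 141.9 × 1800 = 2.55 × 10^5 m³.

V ≈ 2.55 × 10^5 m³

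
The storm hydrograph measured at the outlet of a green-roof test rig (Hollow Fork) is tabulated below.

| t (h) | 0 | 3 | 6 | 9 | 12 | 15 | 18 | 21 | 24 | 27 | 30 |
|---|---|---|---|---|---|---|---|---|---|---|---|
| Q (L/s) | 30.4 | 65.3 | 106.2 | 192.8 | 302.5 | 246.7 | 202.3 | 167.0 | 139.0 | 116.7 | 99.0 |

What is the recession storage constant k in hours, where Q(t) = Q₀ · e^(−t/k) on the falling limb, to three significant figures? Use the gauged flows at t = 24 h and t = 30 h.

On the falling limb, Q drops from 139.0 to 99.0 L/s between t = 24 h and t = 30 h (Δt = 6 h).
k = −Δt / ln(Q₂/Q₁) = −6 / ln(99.0/139.0) = 17.7 h.

k ≈ 17.7 h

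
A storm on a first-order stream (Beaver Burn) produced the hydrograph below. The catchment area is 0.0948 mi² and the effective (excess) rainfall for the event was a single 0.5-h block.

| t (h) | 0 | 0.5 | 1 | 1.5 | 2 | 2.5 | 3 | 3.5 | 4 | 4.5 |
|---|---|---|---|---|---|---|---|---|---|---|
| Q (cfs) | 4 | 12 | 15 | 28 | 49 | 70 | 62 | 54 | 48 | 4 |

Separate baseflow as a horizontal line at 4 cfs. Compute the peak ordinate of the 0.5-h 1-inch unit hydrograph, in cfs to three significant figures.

U_p ≈ 26.4 cfs

Direct runoff: 0.0, 8.0, 11.0, 24.0, 45.0, 66.0, 58.0, 50.0, 44.0, 0.0 cfs; ΣQ_DR = 306.0 cfs, peak = 66.0 cfs.
Runoff depth d = ΣQ_DR·Δt / A = 306.0 × 1800 / (0.0948 mi²) = 2.501 in.
The 1-inch UH is the DRH scaled by (1 in)/d, so U_p = 66.0 × 1/2.501 = 26.4 cfs.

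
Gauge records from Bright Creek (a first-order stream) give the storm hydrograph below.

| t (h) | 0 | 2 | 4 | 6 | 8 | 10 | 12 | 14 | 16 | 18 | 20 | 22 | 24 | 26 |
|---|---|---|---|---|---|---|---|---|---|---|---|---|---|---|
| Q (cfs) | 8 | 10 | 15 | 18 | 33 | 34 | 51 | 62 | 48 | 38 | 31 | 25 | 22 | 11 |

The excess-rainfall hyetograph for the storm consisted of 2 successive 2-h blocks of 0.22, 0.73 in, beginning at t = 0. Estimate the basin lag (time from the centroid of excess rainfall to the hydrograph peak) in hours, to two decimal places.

t_L ≈ 11.46 h

Centroid of excess rainfall: t_c = Σ P_i·t̄_i / ΣP_i = 2.5368 h (block centres at 1, 3 h).
Hydrograph peak occurs at t = 14 h, so basin lag t_L = 14 − 2.5368 = 11.46 h.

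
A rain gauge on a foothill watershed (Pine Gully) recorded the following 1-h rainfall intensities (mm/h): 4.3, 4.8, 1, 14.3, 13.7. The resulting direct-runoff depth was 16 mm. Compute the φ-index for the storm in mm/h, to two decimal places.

φ ≈ 6.00 mm/h

Only the 2 blocks with intensity above φ contribute runoff: 14.3, 13.7 mm/h.
Σ(I−φ)·Δt = d  ⇒  (14.3+13.7 − 2φ)·1 = 16
φ = (28.00 − 16/1) / 2 = 6.00 mm/h.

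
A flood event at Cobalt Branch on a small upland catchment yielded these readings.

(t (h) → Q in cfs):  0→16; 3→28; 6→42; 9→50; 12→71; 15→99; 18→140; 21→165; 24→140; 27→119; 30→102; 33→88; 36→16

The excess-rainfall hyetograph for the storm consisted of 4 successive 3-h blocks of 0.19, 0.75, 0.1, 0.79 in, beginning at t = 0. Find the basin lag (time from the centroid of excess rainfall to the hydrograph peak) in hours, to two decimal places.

Centroid of excess rainfall: t_c = Σ P_i·t̄_i / ΣP_i = 6.9426 h (block centres at 1.5, 4.5, 7.5, 10.5 h).
Hydrograph peak occurs at t = 21 h, so basin lag t_L = 21 − 6.9426 = 14.06 h.

t_L ≈ 14.06 h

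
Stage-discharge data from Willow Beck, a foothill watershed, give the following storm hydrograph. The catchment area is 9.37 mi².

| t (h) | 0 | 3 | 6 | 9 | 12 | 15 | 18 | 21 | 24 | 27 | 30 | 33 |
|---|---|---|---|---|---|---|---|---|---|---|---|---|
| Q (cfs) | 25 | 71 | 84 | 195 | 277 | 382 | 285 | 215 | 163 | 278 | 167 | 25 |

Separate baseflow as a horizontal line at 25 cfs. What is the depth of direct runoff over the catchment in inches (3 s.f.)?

d ≈ 0.926 in

Direct runoff: 0.0, 46.0, 59.0, 170.0, 252.0, 357.0, 260.0, 190.0, 138.0, 253.0, 142.0, 0.0 cfs; ΣQ_DR = 1867 cfs.
V = ΣQ_DR · Δt = 1867 × 10800 s = 2.016 × 10^7 ft³.
Over A = 9.37 mi², depth = V / A = 0.926 in.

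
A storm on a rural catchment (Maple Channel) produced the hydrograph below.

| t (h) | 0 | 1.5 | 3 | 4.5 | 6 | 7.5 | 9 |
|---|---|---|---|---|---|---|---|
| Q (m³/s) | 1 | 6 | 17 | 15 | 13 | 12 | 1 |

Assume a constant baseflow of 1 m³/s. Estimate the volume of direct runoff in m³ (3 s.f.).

V ≈ 3.13 × 10^5 m³

Direct-runoff ordinates (Q − Q_b): 0.0, 5.0, 16.0, 14.0, 12.0, 11.0, 0.0 m³/s.
ΣQ_DR = 58.00 m³/s.
With Δt = 1.5 h = 5400 s, V = ΣQ_DR · Δt = 58.00 × 5400 = 3.13 × 10^5 m³.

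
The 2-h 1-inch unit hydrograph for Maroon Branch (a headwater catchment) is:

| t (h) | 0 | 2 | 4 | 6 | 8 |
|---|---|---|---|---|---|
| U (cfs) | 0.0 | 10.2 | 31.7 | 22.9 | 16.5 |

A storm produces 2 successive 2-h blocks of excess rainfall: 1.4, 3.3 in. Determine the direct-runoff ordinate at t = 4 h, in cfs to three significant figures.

By discrete convolution, Q_j = Σ (P_i / 1 in) · U_{j−i}.
At t = 4 h (j=2): Q = (1.4/1)·31.7 + (3.3/1)·10.2 = 78.0 cfs.

Q ≈ 78.0 cfs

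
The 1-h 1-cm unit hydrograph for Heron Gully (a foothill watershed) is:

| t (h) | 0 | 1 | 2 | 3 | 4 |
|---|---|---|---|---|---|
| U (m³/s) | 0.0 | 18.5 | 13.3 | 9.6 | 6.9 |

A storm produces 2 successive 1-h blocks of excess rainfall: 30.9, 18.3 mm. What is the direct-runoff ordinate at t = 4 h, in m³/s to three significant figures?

By discrete convolution, Q_j = Σ (P_i / 10 mm) · U_{j−i}.
At t = 4 h (j=4): Q = (30.9/10)·6.9 + (18.3/10)·9.6 = 38.9 m³/s.

Q ≈ 38.9 m³/s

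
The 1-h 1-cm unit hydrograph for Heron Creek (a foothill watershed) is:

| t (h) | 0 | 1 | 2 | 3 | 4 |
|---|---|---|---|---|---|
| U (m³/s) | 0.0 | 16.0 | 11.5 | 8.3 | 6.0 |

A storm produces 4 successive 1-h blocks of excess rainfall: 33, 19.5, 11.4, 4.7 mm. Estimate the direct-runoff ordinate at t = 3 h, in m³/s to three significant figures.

By discrete convolution, Q_j = Σ (P_i / 10 mm) · U_{j−i}.
At t = 3 h (j=3): Q = (33/10)·8.3 + (19.5/10)·11.5 + (11.4/10)·16.0 + (4.7/10)·0.0 = 68.1 m³/s.

Q ≈ 68.1 m³/s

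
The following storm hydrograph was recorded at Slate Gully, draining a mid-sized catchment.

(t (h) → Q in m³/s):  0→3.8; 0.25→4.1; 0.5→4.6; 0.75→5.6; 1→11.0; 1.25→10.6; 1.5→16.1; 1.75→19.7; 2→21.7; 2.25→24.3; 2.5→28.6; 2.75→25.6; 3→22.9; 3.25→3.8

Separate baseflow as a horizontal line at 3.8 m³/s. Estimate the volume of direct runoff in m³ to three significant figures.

Direct-runoff ordinates (Q − Q_b): 0.0, 0.3, 0.8, 1.8, 7.2, 6.8, 12.3, 15.9, 17.9, 20.5, 24.8, 21.8, 19.1, 0.0 m³/s.
ΣQ_DR = 149.2 m³/s.
With Δt = 0.25 h = 900 s, V = ΣQ_DR · Δt = 149.2 × 900 = 1.34 × 10^5 m³.

V ≈ 1.34 × 10^5 m³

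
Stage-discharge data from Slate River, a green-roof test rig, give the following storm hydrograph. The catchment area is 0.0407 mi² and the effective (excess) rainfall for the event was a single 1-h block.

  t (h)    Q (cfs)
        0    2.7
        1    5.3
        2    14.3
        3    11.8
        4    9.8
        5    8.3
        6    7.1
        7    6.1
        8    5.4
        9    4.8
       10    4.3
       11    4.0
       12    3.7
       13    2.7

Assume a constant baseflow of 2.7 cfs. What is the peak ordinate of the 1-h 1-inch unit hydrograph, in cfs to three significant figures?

Direct runoff: 0.0, 2.6, 11.6, 9.1, 7.1, 5.6, 4.4, 3.4, 2.7, 2.1, 1.6, 1.3, 1.0, 0.0 cfs; ΣQ_DR = 52.50 cfs, peak = 11.6 cfs.
Runoff depth d = ΣQ_DR·Δt / A = 52.50 × 3600 / (0.0407 mi²) = 1.999 in.
The 1-inch UH is the DRH scaled by (1 in)/d, so U_p = 11.6 × 1/1.999 = 5.80 cfs.

U_p ≈ 5.80 cfs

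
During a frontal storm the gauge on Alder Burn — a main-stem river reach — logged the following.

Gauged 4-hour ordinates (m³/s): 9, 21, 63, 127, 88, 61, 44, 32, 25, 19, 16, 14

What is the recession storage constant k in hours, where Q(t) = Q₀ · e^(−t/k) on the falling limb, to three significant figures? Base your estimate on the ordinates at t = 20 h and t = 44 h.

k ≈ 16.3 h

On the falling limb, Q drops from 61 to 14 m³/s between t = 20 h and t = 44 h (Δt = 24 h).
k = −Δt / ln(Q₂/Q₁) = −24 / ln(14/61) = 16.3 h.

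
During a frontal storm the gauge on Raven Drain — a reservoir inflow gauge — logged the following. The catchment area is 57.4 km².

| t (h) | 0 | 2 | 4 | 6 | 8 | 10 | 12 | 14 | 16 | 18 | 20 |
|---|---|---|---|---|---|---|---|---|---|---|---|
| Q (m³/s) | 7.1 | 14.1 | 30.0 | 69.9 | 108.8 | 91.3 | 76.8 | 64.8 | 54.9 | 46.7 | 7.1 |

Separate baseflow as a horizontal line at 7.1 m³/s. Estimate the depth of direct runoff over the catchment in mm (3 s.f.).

Direct runoff: 0.0, 7.0, 22.9, 62.8, 101.7, 84.2, 69.7, 57.7, 47.8, 39.6, 0.0 m³/s; ΣQ_DR = 493.4 m³/s.
V = ΣQ_DR · Δt = 493.4 × 7200 s = 3.552 × 10^6 m³.
Over A = 57.4 km², depth = V / A = 61.9 mm.

d ≈ 61.9 mm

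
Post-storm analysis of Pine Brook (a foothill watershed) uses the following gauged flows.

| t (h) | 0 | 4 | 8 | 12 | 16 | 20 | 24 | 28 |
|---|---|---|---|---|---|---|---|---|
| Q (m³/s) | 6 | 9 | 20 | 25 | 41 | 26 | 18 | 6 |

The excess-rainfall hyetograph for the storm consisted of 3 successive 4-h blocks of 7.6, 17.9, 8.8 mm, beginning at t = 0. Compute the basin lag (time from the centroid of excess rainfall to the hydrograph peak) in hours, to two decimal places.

t_L ≈ 9.86 h

Centroid of excess rainfall: t_c = Σ P_i·t̄_i / ΣP_i = 6.1399 h (block centres at 2, 6, 10 h).
Hydrograph peak occurs at t = 16 h, so basin lag t_L = 16 − 6.1399 = 9.86 h.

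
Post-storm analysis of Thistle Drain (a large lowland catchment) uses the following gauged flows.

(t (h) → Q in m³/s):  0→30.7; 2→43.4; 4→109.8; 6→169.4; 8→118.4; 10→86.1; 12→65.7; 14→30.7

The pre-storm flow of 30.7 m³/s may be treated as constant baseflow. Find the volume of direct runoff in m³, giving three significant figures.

V ≈ 2.94 × 10^6 m³

Direct-runoff ordinates (Q − Q_b): 0.0, 12.7, 79.1, 138.7, 87.7, 55.4, 35.0, 0.0 m³/s.
ΣQ_DR = 408.6 m³/s.
With Δt = 2 h = 7200 s, V = ΣQ_DR · Δt = 408.6 × 7200 = 2.94 × 10^6 m³.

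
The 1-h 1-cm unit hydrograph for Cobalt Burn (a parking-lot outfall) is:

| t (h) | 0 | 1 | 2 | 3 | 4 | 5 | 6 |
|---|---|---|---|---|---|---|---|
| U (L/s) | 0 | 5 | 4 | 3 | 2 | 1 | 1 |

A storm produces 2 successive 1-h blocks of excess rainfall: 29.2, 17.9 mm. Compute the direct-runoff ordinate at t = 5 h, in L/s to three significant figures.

By discrete convolution, Q_j = Σ (P_i / 10 mm) · U_{j−i}.
At t = 5 h (j=5): Q = (29.2/10)·1 + (17.9/10)·2 = 6.50 L/s.

Q ≈ 6.50 L/s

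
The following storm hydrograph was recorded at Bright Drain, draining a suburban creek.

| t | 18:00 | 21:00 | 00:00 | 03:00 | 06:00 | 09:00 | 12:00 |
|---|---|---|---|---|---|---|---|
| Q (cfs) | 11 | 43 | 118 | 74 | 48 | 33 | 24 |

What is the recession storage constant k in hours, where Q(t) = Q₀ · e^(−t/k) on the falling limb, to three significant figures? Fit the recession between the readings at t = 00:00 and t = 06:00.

On the falling limb, Q drops from 118 to 48 cfs between t = 00:00 and t = 06:00 (Δt = 6 h).
k = −Δt / ln(Q₂/Q₁) = −6 / ln(48/118) = 6.67 h.

k ≈ 6.67 h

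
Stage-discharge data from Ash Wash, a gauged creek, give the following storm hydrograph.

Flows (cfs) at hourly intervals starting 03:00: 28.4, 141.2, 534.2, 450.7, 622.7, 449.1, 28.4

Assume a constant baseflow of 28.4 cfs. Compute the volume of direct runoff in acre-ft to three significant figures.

V ≈ 170 acre-ft

Direct-runoff ordinates (Q − Q_b): 0.0, 112.8, 505.8, 422.3, 594.3, 420.7, 0.0 cfs.
ΣQ_DR = 2056 cfs.
With Δt = 1 h = 3600 s, V = ΣQ_DR · Δt = 2056 × 3600 = 7.40 × 10^6 ft³ = 170 acre-ft.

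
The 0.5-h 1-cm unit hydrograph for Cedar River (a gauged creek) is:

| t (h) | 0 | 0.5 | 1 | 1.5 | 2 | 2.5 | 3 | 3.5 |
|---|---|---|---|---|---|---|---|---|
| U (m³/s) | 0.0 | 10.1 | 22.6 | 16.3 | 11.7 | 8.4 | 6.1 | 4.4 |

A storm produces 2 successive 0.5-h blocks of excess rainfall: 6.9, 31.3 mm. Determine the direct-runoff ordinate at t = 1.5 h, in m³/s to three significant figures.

By discrete convolution, Q_j = Σ (P_i / 10 mm) · U_{j−i}.
At t = 1.5 h (j=3): Q = (6.9/10)·16.3 + (31.3/10)·22.6 = 82.0 m³/s.

Q ≈ 82.0 m³/s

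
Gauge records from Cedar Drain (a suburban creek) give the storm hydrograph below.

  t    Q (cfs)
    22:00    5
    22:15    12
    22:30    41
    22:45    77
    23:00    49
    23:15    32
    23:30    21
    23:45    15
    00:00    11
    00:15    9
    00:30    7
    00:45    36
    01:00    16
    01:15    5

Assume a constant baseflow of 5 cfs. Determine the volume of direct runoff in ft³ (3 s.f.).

V ≈ 2.39 × 10^5 ft³

Direct-runoff ordinates (Q − Q_b): 0.0, 7.0, 36.0, 72.0, 44.0, 27.0, 16.0, 10.0, 6.0, 4.0, 2.0, 31.0, 11.0, 0.0 cfs.
ΣQ_DR = 266.0 cfs.
With Δt = 0.25 h = 900 s, V = ΣQ_DR · Δt = 266.0 × 900 = 2.39 × 10^5 ft³.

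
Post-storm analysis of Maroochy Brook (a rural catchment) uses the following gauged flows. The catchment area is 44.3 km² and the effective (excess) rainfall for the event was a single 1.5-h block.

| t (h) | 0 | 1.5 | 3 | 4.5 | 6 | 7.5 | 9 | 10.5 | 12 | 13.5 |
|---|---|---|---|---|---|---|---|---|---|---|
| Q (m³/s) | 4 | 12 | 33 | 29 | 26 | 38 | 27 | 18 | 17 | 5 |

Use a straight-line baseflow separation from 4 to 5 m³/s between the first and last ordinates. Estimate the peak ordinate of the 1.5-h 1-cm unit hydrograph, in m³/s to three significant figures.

Direct runoff: 0.00, 7.89, 28.78, 24.67, 21.56, 33.44, 22.33, 13.22, 12.11, 0.00 m³/s; ΣQ_DR = 164.0 m³/s, peak = 33.44 m³/s.
Runoff depth d = ΣQ_DR·Δt / A = 164.0 × 5400 / (44.3 km²) = 19.99 mm.
The 1-cm UH is the DRH scaled by (10 mm)/d, so U_p = 33.44 × 10/19.99 = 16.7 m³/s.

U_p ≈ 16.7 m³/s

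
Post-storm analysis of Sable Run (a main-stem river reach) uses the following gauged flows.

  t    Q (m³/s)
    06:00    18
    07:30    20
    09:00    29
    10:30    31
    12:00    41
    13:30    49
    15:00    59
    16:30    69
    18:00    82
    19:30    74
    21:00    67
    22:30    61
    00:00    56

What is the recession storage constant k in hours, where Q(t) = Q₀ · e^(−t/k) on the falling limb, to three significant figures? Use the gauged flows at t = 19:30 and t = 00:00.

On the falling limb, Q drops from 74 to 56 m³/s between t = 19:30 and t = 00:00 (Δt = 4.5 h).
k = −Δt / ln(Q₂/Q₁) = −4.5 / ln(56/74) = 16.1 h.

k ≈ 16.1 h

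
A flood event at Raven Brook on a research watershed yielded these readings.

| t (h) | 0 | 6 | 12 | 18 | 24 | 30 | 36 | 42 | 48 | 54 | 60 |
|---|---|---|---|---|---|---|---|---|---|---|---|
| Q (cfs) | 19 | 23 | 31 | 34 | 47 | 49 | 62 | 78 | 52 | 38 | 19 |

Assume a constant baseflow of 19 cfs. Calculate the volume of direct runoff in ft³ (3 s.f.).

V ≈ 5.25 × 10^6 ft³

Direct-runoff ordinates (Q − Q_b): 0.0, 4.0, 12.0, 15.0, 28.0, 30.0, 43.0, 59.0, 33.0, 19.0, 0.0 cfs.
ΣQ_DR = 243.0 cfs.
With Δt = 6 h = 21600 s, V = ΣQ_DR · Δt = 243.0 × 21600 = 5.25 × 10^6 ft³.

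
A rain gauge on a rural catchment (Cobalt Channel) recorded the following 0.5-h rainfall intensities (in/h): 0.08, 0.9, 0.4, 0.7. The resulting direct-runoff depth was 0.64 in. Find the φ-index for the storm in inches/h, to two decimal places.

Only the 3 blocks with intensity above φ contribute runoff: 0.9, 0.4, 0.7 in/h.
Σ(I−φ)·Δt = d  ⇒  (0.9+0.4+0.7 − 3φ)·0.5 = 0.64
φ = (2.000 − 0.64/0.5) / 3 = 0.24 in/h.

φ ≈ 0.24 in/h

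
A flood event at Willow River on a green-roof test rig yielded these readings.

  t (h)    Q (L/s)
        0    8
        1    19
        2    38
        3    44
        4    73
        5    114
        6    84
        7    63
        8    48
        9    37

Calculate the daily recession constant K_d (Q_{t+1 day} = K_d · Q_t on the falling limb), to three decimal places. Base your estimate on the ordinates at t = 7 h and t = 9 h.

K_d ≈ 0.002

Between t = 7 h and t = 9 h the flow falls from 63 to 37 L/s over 2×1 h = 2 h.
Per-interval ratio K = (37/63)^(1/2) = 0.7664; K_d = K^(24/1) = 0.002.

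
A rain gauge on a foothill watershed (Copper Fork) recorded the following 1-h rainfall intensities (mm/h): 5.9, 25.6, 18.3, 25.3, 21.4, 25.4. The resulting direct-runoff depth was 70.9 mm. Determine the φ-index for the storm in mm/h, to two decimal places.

Only the 5 blocks with intensity above φ contribute runoff: 25.6, 18.3, 25.3, 21.4, 25.4 mm/h.
Σ(I−φ)·Δt = d  ⇒  (25.6+18.3+25.3+21.4+25.4 − 5φ)·1 = 70.9
φ = (116.0 − 70.9/1) / 5 = 9.02 mm/h.

φ ≈ 9.02 mm/h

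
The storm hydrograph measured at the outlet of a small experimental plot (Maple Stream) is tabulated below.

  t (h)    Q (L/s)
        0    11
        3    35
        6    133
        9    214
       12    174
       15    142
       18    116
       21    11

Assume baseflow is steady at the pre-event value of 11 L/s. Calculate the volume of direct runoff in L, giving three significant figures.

Direct-runoff ordinates (Q − Q_b): 0.0, 24.0, 122.0, 203.0, 163.0, 131.0, 105.0, 0.0 L/s.
ΣQ_DR = 748.0 L/s.
With Δt = 3 h = 10800 s, V = ΣQ_DR · Δt = 748.0 × 10800 = 8.08 × 10^6 L.

V ≈ 8.08 × 10^6 L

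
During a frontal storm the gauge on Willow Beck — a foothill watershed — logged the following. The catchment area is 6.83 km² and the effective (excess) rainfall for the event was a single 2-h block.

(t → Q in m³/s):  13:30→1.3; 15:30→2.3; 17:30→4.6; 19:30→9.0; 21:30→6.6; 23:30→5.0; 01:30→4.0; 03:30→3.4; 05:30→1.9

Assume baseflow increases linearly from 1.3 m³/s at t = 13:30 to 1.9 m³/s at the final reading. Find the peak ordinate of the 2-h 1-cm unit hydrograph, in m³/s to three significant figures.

U_p ≈ 2.99 m³/s

Direct runoff: 0.00, 0.93, 3.15, 7.47, 5.00, 3.33, 2.25, 1.57, 0.00 m³/s; ΣQ_DR = 23.70 m³/s, peak = 7.47 m³/s.
Runoff depth d = ΣQ_DR·Δt / A = 23.70 × 7200 / (6.83 km²) = 24.98 mm.
The 1-cm UH is the DRH scaled by (10 mm)/d, so U_p = 7.47 × 10/24.98 = 2.99 m³/s.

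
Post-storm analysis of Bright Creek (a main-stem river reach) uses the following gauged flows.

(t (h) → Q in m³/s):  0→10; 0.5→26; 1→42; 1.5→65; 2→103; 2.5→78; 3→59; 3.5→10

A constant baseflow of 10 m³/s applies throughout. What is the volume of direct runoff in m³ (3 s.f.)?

V ≈ 5.63 × 10^5 m³

Direct-runoff ordinates (Q − Q_b): 0.0, 16.0, 32.0, 55.0, 93.0, 68.0, 49.0, 0.0 m³/s.
ΣQ_DR = 313.0 m³/s.
With Δt = 0.5 h = 1800 s, V = ΣQ_DR · Δt = 313.0 × 1800 = 5.63 × 10^5 m³.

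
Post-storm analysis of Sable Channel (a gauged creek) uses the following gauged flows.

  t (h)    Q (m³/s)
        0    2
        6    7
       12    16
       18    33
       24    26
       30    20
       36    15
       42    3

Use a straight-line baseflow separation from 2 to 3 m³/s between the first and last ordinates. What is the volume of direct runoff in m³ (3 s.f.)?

Direct-runoff ordinates (Q − Q_b): 0.00, 4.86, 13.71, 30.57, 23.43, 17.29, 12.14, 0.00 m³/s.
ΣQ_DR = 102.0 m³/s.
With Δt = 6 h = 21600 s, V = ΣQ_DR · Δt = 102.0 × 21600 = 2.20 × 10^6 m³.

V ≈ 2.20 × 10^6 m³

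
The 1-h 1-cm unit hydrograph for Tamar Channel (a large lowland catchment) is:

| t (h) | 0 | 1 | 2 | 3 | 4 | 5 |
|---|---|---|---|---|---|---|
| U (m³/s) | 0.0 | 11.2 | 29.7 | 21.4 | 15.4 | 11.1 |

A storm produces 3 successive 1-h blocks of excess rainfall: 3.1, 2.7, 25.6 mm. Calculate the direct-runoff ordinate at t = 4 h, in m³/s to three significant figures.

Q ≈ 86.6 m³/s

By discrete convolution, Q_j = Σ (P_i / 10 mm) · U_{j−i}.
At t = 4 h (j=4): Q = (3.1/10)·15.4 + (2.7/10)·21.4 + (25.6/10)·29.7 = 86.6 m³/s.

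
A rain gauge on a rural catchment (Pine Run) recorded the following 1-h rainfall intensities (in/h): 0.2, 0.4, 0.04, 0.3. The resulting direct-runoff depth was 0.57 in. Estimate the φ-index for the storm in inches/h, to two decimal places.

φ ≈ 0.11 in/h

Only the 3 blocks with intensity above φ contribute runoff: 0.2, 0.4, 0.3 in/h.
Σ(I−φ)·Δt = d  ⇒  (0.2+0.4+0.3 − 3φ)·1 = 0.57
φ = (0.9000 − 0.57/1) / 3 = 0.11 in/h.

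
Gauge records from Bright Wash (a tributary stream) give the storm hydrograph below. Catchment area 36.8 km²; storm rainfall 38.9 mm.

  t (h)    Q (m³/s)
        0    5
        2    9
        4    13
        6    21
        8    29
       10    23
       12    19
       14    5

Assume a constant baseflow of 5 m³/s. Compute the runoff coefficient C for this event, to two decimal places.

C ≈ 0.42

ΣQ_DR = 84.00 m³/s; V = ΣQ_DR·Δt = 6.048 × 10^5 m³.
Runoff depth d = V / A = 16.43 mm.
C = d / P = 16.43 / 38.9 = 0.42.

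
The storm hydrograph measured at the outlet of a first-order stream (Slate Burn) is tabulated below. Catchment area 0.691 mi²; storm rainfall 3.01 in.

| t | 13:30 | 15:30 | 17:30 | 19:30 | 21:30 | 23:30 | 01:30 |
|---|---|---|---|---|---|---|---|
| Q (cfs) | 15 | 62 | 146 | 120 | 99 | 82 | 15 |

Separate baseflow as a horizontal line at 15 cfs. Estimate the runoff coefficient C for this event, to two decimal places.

C ≈ 0.65

ΣQ_DR = 434.0 cfs; V = ΣQ_DR·Δt = 3.125 × 10^6 ft³.
Runoff depth d = V / A = 1.947 in.
C = d / P = 1.947 / 3.01 = 0.65.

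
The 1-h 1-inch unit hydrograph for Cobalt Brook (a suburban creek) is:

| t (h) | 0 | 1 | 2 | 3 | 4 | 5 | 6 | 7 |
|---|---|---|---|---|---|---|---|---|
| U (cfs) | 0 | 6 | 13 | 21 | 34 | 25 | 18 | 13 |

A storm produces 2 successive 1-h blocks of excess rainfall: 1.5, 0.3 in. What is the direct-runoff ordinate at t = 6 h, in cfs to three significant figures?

Q ≈ 34.5 cfs

By discrete convolution, Q_j = Σ (P_i / 1 in) · U_{j−i}.
At t = 6 h (j=6): Q = (1.5/1)·18 + (0.3/1)·25 = 34.5 cfs.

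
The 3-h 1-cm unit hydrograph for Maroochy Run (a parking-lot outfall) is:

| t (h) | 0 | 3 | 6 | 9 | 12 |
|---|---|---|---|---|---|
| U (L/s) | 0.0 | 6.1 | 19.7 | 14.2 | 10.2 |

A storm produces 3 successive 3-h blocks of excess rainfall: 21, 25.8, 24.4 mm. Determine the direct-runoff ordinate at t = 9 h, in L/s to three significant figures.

By discrete convolution, Q_j = Σ (P_i / 10 mm) · U_{j−i}.
At t = 9 h (j=3): Q = (21/10)·14.2 + (25.8/10)·19.7 + (24.4/10)·6.1 = 95.5 L/s.

Q ≈ 95.5 L/s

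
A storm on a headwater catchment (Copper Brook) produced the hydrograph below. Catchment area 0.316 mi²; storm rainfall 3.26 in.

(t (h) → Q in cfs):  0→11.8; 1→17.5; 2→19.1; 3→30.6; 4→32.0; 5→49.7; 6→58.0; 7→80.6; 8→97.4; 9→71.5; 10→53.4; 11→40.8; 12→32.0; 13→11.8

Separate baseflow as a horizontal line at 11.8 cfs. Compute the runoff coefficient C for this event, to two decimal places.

ΣQ_DR = 441.0 cfs; V = ΣQ_DR·Δt = 1.588 × 10^6 ft³.
Runoff depth d = V / A = 2.163 in.
C = d / P = 2.163 / 3.26 = 0.66.

C ≈ 0.66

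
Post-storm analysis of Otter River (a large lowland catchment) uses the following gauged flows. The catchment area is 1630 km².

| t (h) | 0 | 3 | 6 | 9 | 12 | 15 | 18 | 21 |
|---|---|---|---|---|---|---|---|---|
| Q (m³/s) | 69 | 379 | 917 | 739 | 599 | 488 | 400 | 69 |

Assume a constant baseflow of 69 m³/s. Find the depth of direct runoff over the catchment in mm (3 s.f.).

Direct runoff: 0.0, 310.0, 848.0, 670.0, 530.0, 419.0, 331.0, 0.0 m³/s; ΣQ_DR = 3108 m³/s.
V = ΣQ_DR · Δt = 3108 × 10800 s = 3.357 × 10^7 m³.
Over A = 1630 km², depth = V / A = 20.6 mm.

d ≈ 20.6 mm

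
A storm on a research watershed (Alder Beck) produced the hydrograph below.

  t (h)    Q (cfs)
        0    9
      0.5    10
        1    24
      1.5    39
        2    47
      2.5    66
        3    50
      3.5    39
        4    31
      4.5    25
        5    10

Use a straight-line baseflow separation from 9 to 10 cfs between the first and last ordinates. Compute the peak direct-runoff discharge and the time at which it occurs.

Q_p = 56.50 cfs at t = 2.5 h

Subtracting baseflow gives direct-runoff ordinates: 0.00, 0.90, 14.80, 29.70, 37.60, 56.50, 40.40, 29.30, 21.20, 15.10, 0.00 cfs.
The maximum is 56.50 cfs, occurring at the reading for t = 2.5 h.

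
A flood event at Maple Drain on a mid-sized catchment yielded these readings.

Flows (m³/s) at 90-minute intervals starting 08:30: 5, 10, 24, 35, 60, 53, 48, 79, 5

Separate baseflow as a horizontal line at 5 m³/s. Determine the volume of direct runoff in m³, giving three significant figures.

Direct-runoff ordinates (Q − Q_b): 0.0, 5.0, 19.0, 30.0, 55.0, 48.0, 43.0, 74.0, 0.0 m³/s.
ΣQ_DR = 274.0 m³/s.
With Δt = 1.5 h = 5400 s, V = ΣQ_DR · Δt = 274.0 × 5400 = 1.48 × 10^6 m³.

V ≈ 1.48 × 10^6 m³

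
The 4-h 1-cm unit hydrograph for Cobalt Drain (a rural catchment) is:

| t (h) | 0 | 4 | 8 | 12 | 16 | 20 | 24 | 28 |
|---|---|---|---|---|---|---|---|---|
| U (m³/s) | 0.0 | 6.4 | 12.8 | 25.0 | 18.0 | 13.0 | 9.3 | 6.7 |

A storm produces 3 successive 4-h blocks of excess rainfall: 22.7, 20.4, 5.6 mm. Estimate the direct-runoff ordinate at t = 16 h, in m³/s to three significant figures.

By discrete convolution, Q_j = Σ (P_i / 10 mm) · U_{j−i}.
At t = 16 h (j=4): Q = (22.7/10)·18.0 + (20.4/10)·25.0 + (5.6/10)·12.8 = 99.0 m³/s.

Q ≈ 99.0 m³/s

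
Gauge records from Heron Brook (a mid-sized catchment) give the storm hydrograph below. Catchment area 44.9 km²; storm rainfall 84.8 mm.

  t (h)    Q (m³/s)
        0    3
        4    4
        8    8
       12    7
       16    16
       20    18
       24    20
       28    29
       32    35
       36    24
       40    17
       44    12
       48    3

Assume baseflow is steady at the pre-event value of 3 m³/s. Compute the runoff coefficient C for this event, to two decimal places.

ΣQ_DR = 157.0 m³/s; V = ΣQ_DR·Δt = 2.261 × 10^6 m³.
Runoff depth d = V / A = 50.35 mm.
C = d / P = 50.35 / 84.8 = 0.59.

C ≈ 0.59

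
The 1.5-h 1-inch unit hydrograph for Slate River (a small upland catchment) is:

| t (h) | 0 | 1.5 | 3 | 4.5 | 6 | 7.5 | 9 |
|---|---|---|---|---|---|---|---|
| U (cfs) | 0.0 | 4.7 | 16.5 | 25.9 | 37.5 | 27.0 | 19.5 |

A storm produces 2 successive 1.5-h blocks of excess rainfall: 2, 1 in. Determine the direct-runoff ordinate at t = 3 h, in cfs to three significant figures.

By discrete convolution, Q_j = Σ (P_i / 1 in) · U_{j−i}.
At t = 3 h (j=2): Q = (2/1)·16.5 + (1/1)·4.7 = 37.7 cfs.

Q ≈ 37.7 cfs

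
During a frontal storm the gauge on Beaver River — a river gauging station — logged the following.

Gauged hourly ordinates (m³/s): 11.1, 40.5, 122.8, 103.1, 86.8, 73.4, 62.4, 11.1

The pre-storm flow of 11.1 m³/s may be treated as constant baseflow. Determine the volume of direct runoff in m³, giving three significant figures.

Direct-runoff ordinates (Q − Q_b): 0.0, 29.4, 111.7, 92.0, 75.7, 62.3, 51.3, 0.0 m³/s.
ΣQ_DR = 422.4 m³/s.
With Δt = 1 h = 3600 s, V = ΣQ_DR · Δt = 422.4 × 3600 = 1.52 × 10^6 m³.

V ≈ 1.52 × 10^6 m³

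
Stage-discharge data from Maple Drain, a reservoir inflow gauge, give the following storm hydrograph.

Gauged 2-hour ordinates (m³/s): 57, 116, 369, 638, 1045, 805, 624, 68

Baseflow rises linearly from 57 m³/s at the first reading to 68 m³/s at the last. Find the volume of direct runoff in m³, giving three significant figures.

V ≈ 2.32 × 10^7 m³

Direct-runoff ordinates (Q − Q_b): 0.00, 57.43, 308.86, 576.29, 981.71, 740.14, 557.57, 0.00 m³/s.
ΣQ_DR = 3222 m³/s.
With Δt = 2 h = 7200 s, V = ΣQ_DR · Δt = 3222 × 7200 = 2.32 × 10^7 m³.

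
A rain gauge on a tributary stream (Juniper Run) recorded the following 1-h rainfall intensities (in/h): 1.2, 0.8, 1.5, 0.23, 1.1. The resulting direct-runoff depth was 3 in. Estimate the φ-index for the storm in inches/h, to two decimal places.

Only the 4 blocks with intensity above φ contribute runoff: 1.2, 0.8, 1.5, 1.1 in/h.
Σ(I−φ)·Δt = d  ⇒  (1.2+0.8+1.5+1.1 − 4φ)·1 = 3
φ = (4.600 − 3/1) / 4 = 0.40 in/h.

φ ≈ 0.40 in/h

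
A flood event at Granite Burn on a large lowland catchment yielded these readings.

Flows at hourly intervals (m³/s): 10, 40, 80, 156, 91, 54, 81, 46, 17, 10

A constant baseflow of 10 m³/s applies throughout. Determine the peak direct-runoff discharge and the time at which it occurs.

Subtracting baseflow gives direct-runoff ordinates: 0.0, 30.0, 70.0, 146.0, 81.0, 44.0, 71.0, 36.0, 7.0, 0.0 m³/s.
The maximum is 146.0 m³/s, occurring at the reading for t = 3 h.

Q_p = 146.0 m³/s at t = 3 h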